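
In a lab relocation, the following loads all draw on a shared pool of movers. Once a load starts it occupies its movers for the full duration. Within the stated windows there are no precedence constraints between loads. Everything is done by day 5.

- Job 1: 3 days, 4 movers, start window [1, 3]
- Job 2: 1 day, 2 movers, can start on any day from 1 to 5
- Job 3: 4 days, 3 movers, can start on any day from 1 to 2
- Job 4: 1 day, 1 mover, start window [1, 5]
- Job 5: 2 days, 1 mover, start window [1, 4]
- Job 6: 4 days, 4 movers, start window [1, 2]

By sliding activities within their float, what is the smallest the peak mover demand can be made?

11

Early-start (Job 1@1, Job 2@1, Job 3@1, Job 4@1, Job 5@1, Job 6@1) gives peak 15: d1:15  d2:12  d3:11  d4:7  d5:0.
Shift Job 5→4, Job 6→2.
Schedule Job 1@1, Job 2@1, Job 3@1, Job 4@1, Job 5@4, Job 6@2: d1:10  d2:11  d3:11  d4:8  d5:5 — peak 11.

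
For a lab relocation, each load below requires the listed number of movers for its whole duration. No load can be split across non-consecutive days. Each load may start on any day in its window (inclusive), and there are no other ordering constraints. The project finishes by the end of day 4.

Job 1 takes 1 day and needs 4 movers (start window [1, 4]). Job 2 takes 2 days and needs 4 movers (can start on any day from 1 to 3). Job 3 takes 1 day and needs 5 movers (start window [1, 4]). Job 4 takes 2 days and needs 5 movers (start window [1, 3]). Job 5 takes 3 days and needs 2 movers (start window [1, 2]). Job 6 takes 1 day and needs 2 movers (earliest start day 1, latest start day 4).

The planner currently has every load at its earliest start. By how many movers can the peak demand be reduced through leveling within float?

Early-start peak: d1:22  d2:11  d3:2  d4:0 ⇒ 22.
Leveled (Job 1@1, Job 2@1, Job 3@4, Job 4@3, Job 5@1, Job 6@2): d1:10  d2:8  d3:7  d4:10 ⇒ 10.
Reduction 22 − 10 = 12.

12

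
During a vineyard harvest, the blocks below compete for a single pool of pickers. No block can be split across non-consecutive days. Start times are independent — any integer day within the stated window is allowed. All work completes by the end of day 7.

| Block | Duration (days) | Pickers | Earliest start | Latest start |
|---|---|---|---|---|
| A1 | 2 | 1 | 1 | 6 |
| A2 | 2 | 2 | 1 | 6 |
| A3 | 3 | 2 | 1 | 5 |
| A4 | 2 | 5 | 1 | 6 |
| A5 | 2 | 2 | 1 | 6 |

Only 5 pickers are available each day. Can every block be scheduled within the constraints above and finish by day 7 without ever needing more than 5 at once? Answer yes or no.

Schedule A1@1, A2@1, A3@1, A4@4, A5@6: d1:5  d2:5  d3:2  d4:5  d5:5  d6:2  d7:2 — peak 5 ≤ 5.

yes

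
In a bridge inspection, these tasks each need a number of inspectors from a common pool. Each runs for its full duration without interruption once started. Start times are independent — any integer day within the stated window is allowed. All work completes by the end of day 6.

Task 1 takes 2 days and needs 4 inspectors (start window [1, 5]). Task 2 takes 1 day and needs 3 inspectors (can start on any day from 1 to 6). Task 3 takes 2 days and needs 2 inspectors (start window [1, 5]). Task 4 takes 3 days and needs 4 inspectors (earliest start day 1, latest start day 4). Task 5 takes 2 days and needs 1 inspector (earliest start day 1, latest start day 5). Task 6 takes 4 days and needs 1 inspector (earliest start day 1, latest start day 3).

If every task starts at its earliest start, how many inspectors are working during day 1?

At early start, day 1 has: Task 1, Task 2, Task 3, Task 4, Task 5, Task 6.
Demand: 4 + 3 + 2 + 4 + 1 + 1 = 15.

15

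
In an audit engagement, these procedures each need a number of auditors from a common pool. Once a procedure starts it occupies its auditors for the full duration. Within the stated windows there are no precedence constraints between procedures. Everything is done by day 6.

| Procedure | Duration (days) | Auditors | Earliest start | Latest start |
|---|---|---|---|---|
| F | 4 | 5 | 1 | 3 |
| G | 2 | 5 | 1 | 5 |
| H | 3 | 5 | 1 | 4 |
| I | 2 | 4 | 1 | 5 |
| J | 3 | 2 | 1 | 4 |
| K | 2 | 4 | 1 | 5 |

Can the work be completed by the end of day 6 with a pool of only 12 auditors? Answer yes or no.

The minimum achievable peak is 13; 12 < 13, so no feasible schedule stays within the cap.

no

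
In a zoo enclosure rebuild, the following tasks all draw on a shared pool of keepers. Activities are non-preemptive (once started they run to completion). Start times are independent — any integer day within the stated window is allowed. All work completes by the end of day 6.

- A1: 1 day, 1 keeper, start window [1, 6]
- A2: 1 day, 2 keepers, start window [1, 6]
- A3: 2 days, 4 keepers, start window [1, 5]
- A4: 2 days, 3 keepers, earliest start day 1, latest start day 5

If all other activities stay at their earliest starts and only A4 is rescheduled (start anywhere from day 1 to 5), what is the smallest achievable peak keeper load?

7

A4@1: d1:10  d2:7  d3:0  d4:0  d5:0  d6:0 → peak 10
A4@2: d1:7  d2:7  d3:3  d4:0  d5:0  d6:0 → peak 7
A4@3: d1:7  d2:4  d3:3  d4:3  d5:0  d6:0 → peak 7
A4@4: d1:7  d2:4  d3:0  d4:3  d5:3  d6:0 → peak 7
A4@5: d1:7  d2:4  d3:0  d4:0  d5:3  d6:3 → peak 7
Best is A4@2, peak 7.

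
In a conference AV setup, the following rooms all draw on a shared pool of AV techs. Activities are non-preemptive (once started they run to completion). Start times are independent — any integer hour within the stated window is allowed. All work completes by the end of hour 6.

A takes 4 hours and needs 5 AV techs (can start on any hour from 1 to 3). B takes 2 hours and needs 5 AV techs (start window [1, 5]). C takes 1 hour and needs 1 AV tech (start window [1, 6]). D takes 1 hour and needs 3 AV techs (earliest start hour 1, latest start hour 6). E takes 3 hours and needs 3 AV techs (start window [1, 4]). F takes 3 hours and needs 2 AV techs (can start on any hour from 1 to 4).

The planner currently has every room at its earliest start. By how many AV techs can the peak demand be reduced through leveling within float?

Early-start peak: h1:19  h2:15  h3:10  h4:5  h5:0  h6:0 ⇒ 19.
Leveled (A@1, B@1, C@3, D@3, E@4, F@4): h1:10  h2:10  h3:9  h4:10  h5:5  h6:5 ⇒ 10.
Reduction 19 − 10 = 9.

9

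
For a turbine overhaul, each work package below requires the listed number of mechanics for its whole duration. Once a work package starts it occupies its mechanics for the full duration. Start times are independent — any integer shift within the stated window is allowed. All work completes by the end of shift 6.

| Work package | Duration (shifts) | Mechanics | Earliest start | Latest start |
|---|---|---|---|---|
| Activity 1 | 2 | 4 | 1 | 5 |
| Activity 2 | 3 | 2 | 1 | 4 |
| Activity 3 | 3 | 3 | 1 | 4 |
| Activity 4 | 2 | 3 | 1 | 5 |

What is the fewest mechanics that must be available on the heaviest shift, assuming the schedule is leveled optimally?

Early-start (Activity 1@1, Activity 2@1, Activity 3@1, Activity 4@1) gives peak 12: s1:12  s2:12  s3:5  s4:0  s5:0  s6:0.
Shift Activity 3→3, Activity 4→4.
Schedule Activity 1@1, Activity 2@1, Activity 3@3, Activity 4@4: s1:6  s2:6  s3:5  s4:6  s5:6  s6:0 — peak 6.

6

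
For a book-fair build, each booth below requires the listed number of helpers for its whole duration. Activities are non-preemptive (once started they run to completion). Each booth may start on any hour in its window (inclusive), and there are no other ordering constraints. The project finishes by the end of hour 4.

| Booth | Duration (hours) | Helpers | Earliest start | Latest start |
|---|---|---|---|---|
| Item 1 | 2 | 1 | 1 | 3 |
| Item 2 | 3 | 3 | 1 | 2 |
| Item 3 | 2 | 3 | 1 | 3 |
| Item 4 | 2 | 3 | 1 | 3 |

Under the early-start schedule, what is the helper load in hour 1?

At early start, hour 1 has: Item 1, Item 2, Item 3, Item 4.
Demand: 1 + 3 + 3 + 3 = 10.

10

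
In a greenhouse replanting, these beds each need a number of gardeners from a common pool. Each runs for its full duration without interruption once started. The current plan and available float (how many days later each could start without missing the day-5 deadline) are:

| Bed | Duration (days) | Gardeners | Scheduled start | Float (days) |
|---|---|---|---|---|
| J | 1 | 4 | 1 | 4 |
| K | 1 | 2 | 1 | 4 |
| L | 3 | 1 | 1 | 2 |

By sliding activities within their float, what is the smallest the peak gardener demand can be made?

Early-start (J@1, K@1, L@1) gives peak 7: d1:7  d2:1  d3:1  d4:0  d5:0.
Shift K→2, L→2.
Schedule J@1, K@2, L@2: d1:4  d2:3  d3:1  d4:1  d5:0 — peak 4.

4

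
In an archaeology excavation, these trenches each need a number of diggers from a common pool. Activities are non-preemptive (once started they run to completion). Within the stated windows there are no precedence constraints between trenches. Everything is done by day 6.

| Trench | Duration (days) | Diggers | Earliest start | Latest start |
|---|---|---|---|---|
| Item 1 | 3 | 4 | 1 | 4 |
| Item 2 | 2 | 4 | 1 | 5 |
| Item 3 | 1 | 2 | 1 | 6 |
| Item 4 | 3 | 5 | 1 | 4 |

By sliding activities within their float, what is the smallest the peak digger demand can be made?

Early-start (Item 1@1, Item 2@1, Item 3@1, Item 4@1) gives peak 15: d1:15  d2:13  d3:9  d4:0  d5:0  d6:0.
Shift Item 3→3, Item 4→4.
Schedule Item 1@1, Item 2@1, Item 3@3, Item 4@4: d1:8  d2:8  d3:6  d4:5  d5:5  d6:5 — peak 8.

8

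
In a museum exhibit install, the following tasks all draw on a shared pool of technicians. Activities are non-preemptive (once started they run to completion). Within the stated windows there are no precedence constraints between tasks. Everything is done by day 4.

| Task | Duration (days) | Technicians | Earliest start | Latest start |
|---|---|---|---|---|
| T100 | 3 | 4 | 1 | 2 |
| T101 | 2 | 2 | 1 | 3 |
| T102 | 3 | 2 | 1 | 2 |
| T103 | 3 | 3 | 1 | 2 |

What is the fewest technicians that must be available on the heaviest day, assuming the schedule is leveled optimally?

Schedule T100@1, T101@1, T102@1, T103@1: d1:11  d2:11  d3:9  d4:0 — peak 11.
No arrangement of the 24 feasible schedules does better.

11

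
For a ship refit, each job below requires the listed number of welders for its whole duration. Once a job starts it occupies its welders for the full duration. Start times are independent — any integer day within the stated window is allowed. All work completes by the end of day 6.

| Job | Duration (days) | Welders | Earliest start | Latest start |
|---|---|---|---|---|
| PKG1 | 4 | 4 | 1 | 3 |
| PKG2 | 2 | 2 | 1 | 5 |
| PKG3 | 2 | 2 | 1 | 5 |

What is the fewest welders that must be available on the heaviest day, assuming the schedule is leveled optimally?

4

Early-start (PKG1@1, PKG2@1, PKG3@1) gives peak 8: d1:8  d2:8  d3:4  d4:4  d5:0  d6:0.
Shift PKG2→5, PKG3→5.
Schedule PKG1@1, PKG2@5, PKG3@5: d1:4  d2:4  d3:4  d4:4  d5:4  d6:4 — peak 4.
Total welder-days = 24 over 6 days ⇒ peak ≥ ⌈24/6⌉ = 4, so 4 is optimal.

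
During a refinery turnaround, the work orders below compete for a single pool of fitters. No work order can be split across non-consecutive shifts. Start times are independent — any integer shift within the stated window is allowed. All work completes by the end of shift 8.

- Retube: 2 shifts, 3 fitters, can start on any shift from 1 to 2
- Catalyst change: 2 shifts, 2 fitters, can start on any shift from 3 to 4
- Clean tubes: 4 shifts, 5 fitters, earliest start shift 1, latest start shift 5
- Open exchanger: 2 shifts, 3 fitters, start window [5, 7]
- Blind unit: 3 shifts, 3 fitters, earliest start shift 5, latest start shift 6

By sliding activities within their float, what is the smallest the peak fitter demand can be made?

8

Schedule Retube@1, Catalyst change@3, Clean tubes@1, Open exchanger@5, Blind unit@5: s1:8  s2:8  s3:7  s4:7  s5:6  s6:6  s7:3  s8:0 — peak 8.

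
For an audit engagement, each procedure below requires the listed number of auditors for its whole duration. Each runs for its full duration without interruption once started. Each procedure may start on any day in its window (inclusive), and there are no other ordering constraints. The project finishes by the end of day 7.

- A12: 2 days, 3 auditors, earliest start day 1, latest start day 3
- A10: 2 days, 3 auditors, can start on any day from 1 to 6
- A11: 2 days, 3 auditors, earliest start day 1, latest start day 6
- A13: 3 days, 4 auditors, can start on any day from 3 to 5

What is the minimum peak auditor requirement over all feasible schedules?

Early-start (A12@1, A10@1, A11@1, A13@3) gives peak 9: d1:9  d2:9  d3:4  d4:4  d5:4  d6:0  d7:0.
Shift A11→3, A13→5.
Schedule A12@1, A10@1, A11@3, A13@5: d1:6  d2:6  d3:3  d4:3  d5:4  d6:4  d7:4 — peak 6.

6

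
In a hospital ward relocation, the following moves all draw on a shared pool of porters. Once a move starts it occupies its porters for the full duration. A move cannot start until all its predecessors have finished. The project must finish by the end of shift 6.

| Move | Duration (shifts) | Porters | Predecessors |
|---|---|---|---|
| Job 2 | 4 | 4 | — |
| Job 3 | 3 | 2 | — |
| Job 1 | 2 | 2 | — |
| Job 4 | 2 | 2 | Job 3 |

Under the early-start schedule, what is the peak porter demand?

8

Early-start schedule: Job 2@1, Job 3@1, Job 1@1, Job 4@4.
Load per shift: shift 1: 8, shift 2: 8, shift 3: 6, shift 4: 6, shift 5: 2, shift 6: 0.
Peak is 8.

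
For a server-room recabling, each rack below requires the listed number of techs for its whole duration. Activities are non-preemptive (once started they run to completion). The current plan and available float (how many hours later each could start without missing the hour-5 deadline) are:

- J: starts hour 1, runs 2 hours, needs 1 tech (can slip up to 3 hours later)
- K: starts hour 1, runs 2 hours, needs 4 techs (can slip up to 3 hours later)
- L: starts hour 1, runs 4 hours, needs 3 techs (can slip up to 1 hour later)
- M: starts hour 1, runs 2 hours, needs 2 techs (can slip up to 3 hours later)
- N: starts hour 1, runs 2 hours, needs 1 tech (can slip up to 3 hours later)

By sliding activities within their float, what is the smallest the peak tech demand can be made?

7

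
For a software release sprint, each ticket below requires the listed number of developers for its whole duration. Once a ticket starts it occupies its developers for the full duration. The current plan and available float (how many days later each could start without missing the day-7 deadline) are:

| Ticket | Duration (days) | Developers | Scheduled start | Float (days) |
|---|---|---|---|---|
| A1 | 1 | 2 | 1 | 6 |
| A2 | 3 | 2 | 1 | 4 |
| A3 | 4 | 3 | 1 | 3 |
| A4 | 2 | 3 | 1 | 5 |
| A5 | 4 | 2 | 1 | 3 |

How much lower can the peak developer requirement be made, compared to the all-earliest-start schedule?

7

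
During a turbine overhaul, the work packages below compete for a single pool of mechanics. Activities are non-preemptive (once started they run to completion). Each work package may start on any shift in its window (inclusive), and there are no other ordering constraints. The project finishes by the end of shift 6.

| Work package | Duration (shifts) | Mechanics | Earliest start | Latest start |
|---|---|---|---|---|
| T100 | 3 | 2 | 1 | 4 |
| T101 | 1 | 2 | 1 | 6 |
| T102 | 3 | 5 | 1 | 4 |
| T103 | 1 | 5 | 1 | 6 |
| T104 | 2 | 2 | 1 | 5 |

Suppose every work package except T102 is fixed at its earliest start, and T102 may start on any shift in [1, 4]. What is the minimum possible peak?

T102@1: s1:16  s2:9  s3:7  s4:0  s5:0  s6:0 → peak 16
T102@2: s1:11  s2:9  s3:7  s4:5  s5:0  s6:0 → peak 11
T102@3: s1:11  s2:4  s3:7  s4:5  s5:5  s6:0 → peak 11
T102@4: s1:11  s2:4  s3:2  s4:5  s5:5  s6:5 → peak 11
Best is T102@2, peak 11.

11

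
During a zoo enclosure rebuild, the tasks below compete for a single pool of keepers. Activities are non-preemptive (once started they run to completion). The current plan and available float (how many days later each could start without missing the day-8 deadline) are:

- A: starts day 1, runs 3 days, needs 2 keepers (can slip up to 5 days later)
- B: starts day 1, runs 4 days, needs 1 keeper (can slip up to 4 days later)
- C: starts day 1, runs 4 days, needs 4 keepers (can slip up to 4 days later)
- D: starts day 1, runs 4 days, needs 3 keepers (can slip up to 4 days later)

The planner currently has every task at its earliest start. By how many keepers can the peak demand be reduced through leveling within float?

Early-start peak: d1:10  d2:10  d3:10  d4:8  d5:0  d6:0  d7:0  d8:0 ⇒ 10.
Leveled (A@1, B@4, C@5, D@1): d1:5  d2:5  d3:5  d4:4  d5:5  d6:5  d7:5  d8:4 ⇒ 5.
Reduction 10 − 5 = 5.

5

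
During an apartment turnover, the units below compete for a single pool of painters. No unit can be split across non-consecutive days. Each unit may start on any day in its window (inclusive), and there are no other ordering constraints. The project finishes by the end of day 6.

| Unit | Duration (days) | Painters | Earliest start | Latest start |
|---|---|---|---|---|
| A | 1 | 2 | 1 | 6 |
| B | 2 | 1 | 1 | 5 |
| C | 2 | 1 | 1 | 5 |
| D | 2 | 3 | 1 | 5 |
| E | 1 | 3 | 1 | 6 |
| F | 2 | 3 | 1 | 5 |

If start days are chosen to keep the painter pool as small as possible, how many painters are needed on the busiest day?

Early-start (A@1, B@1, C@1, D@1, E@1, F@1) gives peak 13: d1:13  d2:8  d3:0  d4:0  d5:0  d6:0.
Shift C→3, D→2, E→4, F→5.
Schedule A@1, B@1, C@3, D@2, E@4, F@5: d1:3  d2:4  d3:4  d4:4  d5:3  d6:3 — peak 4.
Total painter-days = 21 over 6 days ⇒ peak ≥ ⌈21/6⌉ = 4, so 4 is optimal.

4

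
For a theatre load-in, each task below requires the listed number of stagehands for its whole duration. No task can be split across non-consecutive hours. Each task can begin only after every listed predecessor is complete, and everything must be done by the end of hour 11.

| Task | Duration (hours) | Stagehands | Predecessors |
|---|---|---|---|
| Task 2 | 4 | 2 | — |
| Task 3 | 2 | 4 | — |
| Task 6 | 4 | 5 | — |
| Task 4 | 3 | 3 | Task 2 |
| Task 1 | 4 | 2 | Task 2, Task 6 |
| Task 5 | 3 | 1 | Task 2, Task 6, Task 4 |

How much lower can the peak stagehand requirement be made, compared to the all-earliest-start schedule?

Early-start peak: h1:11  h2:11  h3:7  h4:7  h5:5  h6:5  h7:5  h8:3  h9:1  h10:1  h11:0 ⇒ 11.
Leveled (Task 2@1, Task 3@5, Task 6@1, Task 4@5, Task 1@7, Task 5@8): h1:7  h2:7  h3:7  h4:7  h5:7  h6:7  h7:5  h8:3  h9:3  h10:3  h11:0 ⇒ 7.
Reduction 11 − 7 = 4.

4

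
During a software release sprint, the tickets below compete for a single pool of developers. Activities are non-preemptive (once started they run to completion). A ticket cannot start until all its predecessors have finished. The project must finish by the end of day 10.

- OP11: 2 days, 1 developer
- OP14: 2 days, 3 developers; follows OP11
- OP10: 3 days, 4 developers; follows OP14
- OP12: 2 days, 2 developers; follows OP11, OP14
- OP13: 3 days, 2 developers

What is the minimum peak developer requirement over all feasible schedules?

Early-start (OP11@1, OP14@3, OP10@5, OP12@5, OP13@1) gives peak 6: d1:3  d2:3  d3:5  d4:3  d5:6  d6:6  d7:4  d8:0  d9:0  d10:0.
Shift OP12→8, OP13→8.
Schedule OP11@1, OP14@3, OP10@5, OP12@8, OP13@8: d1:1  d2:1  d3:3  d4:3  d5:4  d6:4  d7:4  d8:4  d9:4  d10:2 — peak 4.

4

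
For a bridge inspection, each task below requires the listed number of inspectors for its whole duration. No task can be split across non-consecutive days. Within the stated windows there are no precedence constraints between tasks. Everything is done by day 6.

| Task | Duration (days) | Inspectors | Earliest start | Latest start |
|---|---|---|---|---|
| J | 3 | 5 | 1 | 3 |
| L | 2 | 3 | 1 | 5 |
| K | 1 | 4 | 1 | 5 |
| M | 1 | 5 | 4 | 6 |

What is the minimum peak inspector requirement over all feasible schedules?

7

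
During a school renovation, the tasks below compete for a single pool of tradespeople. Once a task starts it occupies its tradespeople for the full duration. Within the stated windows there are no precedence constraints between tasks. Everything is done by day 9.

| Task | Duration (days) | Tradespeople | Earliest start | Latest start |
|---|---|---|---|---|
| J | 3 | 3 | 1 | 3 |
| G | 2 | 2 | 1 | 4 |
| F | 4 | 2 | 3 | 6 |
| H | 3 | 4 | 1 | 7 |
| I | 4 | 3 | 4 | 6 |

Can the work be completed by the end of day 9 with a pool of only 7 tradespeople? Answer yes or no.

Schedule J@1, G@1, F@3, H@7, I@4: d1:5  d2:5  d3:5  d4:5  d5:5  d6:5  d7:7  d8:4  d9:4 — peak 7 ≤ 7.

yes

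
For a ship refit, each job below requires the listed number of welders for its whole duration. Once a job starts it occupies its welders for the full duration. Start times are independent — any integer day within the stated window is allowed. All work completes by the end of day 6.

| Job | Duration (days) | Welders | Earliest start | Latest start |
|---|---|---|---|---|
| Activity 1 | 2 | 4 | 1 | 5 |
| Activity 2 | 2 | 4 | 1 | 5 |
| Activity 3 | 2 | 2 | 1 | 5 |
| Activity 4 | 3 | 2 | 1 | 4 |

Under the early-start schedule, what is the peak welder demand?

12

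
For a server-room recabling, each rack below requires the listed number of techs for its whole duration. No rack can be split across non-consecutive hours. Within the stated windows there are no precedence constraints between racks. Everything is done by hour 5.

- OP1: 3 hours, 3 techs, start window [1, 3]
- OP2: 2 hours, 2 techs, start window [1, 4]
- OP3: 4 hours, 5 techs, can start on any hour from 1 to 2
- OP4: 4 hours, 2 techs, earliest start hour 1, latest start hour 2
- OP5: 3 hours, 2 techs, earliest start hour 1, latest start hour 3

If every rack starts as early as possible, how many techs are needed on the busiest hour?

14

Early-start schedule: OP1@1, OP2@1, OP3@1, OP4@1, OP5@1.
Load per hour: hour 1: 14, hour 2: 14, hour 3: 12, hour 4: 7, hour 5: 0.
Peak is 14.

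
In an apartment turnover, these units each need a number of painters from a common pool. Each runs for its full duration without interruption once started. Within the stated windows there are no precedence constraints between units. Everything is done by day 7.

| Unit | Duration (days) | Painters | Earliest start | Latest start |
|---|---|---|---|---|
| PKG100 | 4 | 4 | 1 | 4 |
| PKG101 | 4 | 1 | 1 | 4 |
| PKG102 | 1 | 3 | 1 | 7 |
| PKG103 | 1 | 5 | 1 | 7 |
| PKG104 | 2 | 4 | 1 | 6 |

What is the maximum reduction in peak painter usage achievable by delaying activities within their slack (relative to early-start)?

Early-start peak: d1:17  d2:9  d3:5  d4:5  d5:0  d6:0  d7:0 ⇒ 17.
Leveled (PKG100@1, PKG101@1, PKG102@5, PKG103@7, PKG104@5): d1:5  d2:5  d3:5  d4:5  d5:7  d6:4  d7:5 ⇒ 7.
Reduction 17 − 7 = 10.

10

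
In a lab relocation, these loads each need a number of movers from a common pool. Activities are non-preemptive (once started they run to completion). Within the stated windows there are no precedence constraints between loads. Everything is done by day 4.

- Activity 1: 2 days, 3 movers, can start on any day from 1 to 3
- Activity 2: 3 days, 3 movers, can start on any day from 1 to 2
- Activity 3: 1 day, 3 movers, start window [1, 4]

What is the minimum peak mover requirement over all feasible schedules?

6

Early-start (Activity 1@1, Activity 2@1, Activity 3@1) gives peak 9: d1:9  d2:6  d3:3  d4:0.
Shift Activity 3→3.
Schedule Activity 1@1, Activity 2@1, Activity 3@3: d1:6  d2:6  d3:6  d4:0 — peak 6.
No arrangement of the 24 feasible schedules does better.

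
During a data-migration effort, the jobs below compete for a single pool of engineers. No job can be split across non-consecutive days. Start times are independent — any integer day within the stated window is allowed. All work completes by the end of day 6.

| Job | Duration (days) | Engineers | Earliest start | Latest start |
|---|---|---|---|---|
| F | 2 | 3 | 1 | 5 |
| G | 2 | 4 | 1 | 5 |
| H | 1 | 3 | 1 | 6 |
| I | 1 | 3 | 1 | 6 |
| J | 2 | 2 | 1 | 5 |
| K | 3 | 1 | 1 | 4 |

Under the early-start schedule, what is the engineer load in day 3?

1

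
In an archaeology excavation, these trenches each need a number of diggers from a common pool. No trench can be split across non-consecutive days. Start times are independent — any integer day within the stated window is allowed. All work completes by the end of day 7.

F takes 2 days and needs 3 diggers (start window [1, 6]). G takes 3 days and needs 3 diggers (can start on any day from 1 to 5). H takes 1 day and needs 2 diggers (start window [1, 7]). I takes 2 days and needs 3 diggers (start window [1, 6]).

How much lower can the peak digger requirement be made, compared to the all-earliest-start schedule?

6

Early-start peak: d1:11  d2:9  d3:3  d4:0  d5:0  d6:0  d7:0 ⇒ 11.
Leveled (F@1, G@3, H@1, I@6): d1:5  d2:3  d3:3  d4:3  d5:3  d6:3  d7:3 ⇒ 5.
Reduction 11 − 5 = 6.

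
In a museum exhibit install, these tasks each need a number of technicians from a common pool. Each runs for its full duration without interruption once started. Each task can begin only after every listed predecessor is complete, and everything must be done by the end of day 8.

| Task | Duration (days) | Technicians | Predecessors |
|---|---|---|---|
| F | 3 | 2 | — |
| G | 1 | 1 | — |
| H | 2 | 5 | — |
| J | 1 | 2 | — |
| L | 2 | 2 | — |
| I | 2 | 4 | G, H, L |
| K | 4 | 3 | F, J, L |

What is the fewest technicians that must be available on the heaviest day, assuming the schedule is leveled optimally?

7

Early-start (F@1, G@1, H@1, J@1, L@1, I@3, K@4) gives peak 12: d1:12  d2:9  d3:6  d4:7  d5:3  d6:3  d7:3  d8:0.
Shift H→3, I→5, K→5.
Schedule F@1, G@1, H@3, J@1, L@1, I@5, K@5: d1:7  d2:4  d3:7  d4:5  d5:7  d6:7  d7:3  d8:3 — peak 7.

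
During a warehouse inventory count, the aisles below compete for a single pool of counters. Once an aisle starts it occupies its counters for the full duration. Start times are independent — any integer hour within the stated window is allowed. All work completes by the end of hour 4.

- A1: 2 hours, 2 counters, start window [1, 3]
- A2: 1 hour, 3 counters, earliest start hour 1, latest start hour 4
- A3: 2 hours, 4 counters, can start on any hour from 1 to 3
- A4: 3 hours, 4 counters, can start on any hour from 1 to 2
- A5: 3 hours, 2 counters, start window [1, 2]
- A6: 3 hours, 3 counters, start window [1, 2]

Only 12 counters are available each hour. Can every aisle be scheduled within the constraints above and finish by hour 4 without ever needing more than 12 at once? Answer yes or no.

no

The minimum achievable peak is 13; 12 < 13, so no feasible schedule stays within the cap.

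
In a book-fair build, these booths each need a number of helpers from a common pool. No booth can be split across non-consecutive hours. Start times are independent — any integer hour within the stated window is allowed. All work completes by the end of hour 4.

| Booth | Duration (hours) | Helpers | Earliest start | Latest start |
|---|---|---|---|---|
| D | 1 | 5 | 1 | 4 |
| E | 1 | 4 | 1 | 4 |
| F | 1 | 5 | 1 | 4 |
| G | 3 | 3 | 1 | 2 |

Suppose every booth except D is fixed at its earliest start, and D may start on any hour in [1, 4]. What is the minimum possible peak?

D@1: h1:17  h2:3  h3:3  h4:0 → peak 17
D@2: h1:12  h2:8  h3:3  h4:0 → peak 12
D@3: h1:12  h2:3  h3:8  h4:0 → peak 12
D@4: h1:12  h2:3  h3:3  h4:5 → peak 12
Best is D@2, peak 12.

12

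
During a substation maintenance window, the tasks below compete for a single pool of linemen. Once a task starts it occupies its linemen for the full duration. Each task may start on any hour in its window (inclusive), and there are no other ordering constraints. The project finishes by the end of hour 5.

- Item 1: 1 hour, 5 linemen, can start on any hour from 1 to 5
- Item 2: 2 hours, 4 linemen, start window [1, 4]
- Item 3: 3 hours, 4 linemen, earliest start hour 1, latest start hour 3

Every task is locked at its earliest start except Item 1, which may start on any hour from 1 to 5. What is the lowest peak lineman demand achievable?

Item 1@1: h1:13  h2:8  h3:4  h4:0  h5:0 → peak 13
Item 1@2: h1:8  h2:13  h3:4  h4:0  h5:0 → peak 13
Item 1@3: h1:8  h2:8  h3:9  h4:0  h5:0 → peak 9
Item 1@4: h1:8  h2:8  h3:4  h4:5  h5:0 → peak 8
Item 1@5: h1:8  h2:8  h3:4  h4:0  h5:5 → peak 8
Best is Item 1@4, peak 8.

8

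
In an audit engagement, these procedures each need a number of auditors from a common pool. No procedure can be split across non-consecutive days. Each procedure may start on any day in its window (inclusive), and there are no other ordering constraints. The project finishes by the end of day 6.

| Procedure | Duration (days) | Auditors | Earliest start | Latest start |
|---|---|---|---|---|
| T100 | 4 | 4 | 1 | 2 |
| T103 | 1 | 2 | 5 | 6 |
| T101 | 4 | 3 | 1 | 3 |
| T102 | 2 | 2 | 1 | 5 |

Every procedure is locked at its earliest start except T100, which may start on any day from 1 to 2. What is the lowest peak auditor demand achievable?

9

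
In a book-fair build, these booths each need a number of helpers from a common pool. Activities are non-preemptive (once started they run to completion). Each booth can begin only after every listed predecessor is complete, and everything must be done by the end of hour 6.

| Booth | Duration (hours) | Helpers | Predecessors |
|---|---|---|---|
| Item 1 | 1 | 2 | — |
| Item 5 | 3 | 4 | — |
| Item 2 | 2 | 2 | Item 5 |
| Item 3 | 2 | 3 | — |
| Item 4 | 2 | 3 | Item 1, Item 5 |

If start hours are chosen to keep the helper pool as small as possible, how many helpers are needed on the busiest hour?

7

Early-start (Item 1@1, Item 5@1, Item 2@4, Item 3@1, Item 4@4) gives peak 9: h1:9  h2:7  h3:4  h4:5  h5:5  h6:0.
Shift Item 3→2.
Schedule Item 1@1, Item 5@1, Item 2@4, Item 3@2, Item 4@4: h1:6  h2:7  h3:7  h4:5  h5:5  h6:0 — peak 7.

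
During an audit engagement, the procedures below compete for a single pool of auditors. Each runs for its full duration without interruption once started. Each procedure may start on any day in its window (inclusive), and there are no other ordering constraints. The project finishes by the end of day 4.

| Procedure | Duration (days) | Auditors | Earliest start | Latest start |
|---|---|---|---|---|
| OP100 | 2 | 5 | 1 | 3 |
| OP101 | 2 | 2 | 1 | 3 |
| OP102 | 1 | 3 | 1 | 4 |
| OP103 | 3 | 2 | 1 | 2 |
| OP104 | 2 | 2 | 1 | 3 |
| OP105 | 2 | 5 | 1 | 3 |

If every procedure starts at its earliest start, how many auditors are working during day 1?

19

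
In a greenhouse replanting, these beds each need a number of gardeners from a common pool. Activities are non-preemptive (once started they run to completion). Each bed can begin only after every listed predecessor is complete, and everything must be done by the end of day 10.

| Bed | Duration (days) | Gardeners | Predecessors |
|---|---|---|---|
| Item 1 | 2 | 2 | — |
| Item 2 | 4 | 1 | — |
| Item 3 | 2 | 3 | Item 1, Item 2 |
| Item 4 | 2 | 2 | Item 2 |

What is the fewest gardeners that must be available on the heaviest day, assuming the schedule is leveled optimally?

Early-start (Item 1@1, Item 2@1, Item 3@5, Item 4@5) gives peak 5: d1:3  d2:3  d3:1  d4:1  d5:5  d6:5  d7:0  d8:0  d9:0  d10:0.
Shift Item 4→7.
Schedule Item 1@1, Item 2@1, Item 3@5, Item 4@7: d1:3  d2:3  d3:1  d4:1  d5:3  d6:3  d7:2  d8:2  d9:0  d10:0 — peak 3.

3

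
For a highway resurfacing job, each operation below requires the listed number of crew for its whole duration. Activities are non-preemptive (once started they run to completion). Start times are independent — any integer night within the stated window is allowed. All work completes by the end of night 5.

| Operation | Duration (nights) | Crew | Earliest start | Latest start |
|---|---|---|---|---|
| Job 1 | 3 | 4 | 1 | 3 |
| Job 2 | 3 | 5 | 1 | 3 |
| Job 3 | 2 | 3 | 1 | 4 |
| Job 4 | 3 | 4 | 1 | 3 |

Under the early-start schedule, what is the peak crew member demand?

16

Early-start schedule: Job 1@1, Job 2@1, Job 3@1, Job 4@1.
Load per night: night 1: 16, night 2: 16, night 3: 13, night 4: 0, night 5: 0.
Peak is 16.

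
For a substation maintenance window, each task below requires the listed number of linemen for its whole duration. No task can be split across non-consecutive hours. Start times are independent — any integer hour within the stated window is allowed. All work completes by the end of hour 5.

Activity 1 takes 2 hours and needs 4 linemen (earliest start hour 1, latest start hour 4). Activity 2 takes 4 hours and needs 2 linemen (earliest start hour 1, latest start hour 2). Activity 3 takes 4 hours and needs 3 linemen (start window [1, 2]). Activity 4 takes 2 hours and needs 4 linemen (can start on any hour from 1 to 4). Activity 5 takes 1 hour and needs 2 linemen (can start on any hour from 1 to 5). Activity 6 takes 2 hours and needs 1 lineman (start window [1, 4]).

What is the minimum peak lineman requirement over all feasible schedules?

Early-start (Activity 1@1, Activity 2@1, Activity 3@1, Activity 4@1, Activity 5@1, Activity 6@1) gives peak 16: h1:16  h2:14  h3:5  h4:5  h5:0.
Shift Activity 4→3, Activity 5→5.
Schedule Activity 1@1, Activity 2@1, Activity 3@1, Activity 4@3, Activity 5@5, Activity 6@1: h1:10  h2:10  h3:9  h4:9  h5:2 — peak 10.

10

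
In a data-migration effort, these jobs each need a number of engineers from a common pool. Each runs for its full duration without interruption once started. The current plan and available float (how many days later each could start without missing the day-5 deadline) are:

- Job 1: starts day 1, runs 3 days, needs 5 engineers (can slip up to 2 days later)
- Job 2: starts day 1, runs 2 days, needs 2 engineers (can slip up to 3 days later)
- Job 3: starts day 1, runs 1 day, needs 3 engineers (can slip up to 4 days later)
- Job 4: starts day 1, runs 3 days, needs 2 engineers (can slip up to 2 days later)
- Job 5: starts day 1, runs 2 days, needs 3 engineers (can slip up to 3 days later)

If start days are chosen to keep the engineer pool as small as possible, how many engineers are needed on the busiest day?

8

Early-start (Job 1@1, Job 2@1, Job 3@1, Job 4@1, Job 5@1) gives peak 15: d1:15  d2:12  d3:7  d4:0  d5:0.
Shift Job 3→4, Job 4→3, Job 5→4.
Schedule Job 1@1, Job 2@1, Job 3@4, Job 4@3, Job 5@4: d1:7  d2:7  d3:7  d4:8  d5:5 — peak 8.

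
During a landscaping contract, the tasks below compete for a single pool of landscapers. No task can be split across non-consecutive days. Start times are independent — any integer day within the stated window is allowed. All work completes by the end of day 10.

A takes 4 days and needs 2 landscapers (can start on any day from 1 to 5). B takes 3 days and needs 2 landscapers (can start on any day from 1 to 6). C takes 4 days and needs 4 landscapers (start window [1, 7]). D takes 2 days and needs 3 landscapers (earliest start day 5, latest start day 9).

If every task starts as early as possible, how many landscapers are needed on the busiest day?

Early-start schedule: A@1, B@1, C@1, D@5.
Load per day: day 1: 8, day 2: 8, day 3: 8, day 4: 6, day 5: 3, day 6: 3, day 7: 0, day 8: 0, day 9: 0, day 10: 0.
Peak is 8.

8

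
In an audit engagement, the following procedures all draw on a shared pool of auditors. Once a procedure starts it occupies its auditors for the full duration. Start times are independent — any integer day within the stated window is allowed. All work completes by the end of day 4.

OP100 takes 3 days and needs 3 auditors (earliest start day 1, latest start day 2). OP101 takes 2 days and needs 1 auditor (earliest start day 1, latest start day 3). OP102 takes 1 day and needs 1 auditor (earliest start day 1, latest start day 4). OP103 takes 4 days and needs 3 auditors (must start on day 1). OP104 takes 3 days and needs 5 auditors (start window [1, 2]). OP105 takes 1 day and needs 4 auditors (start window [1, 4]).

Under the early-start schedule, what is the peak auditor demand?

17

Early-start schedule: OP100@1, OP101@1, OP102@1, OP103@1, OP104@1, OP105@1.
Load per day: day 1: 17, day 2: 12, day 3: 11, day 4: 3.
Peak is 17.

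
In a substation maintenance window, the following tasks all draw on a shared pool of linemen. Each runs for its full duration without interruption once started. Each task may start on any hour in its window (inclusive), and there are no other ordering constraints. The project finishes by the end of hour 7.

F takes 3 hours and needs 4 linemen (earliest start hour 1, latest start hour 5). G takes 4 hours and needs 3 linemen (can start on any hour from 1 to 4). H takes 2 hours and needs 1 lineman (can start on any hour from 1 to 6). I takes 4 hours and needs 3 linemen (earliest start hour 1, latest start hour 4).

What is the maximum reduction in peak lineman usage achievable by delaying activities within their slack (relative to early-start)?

Early-start peak: h1:11  h2:11  h3:10  h4:6  h5:0  h6:0  h7:0 ⇒ 11.
Leveled (F@1, G@4, H@1, I@4): h1:5  h2:5  h3:4  h4:6  h5:6  h6:6  h7:6 ⇒ 6.
Reduction 11 − 6 = 5.

5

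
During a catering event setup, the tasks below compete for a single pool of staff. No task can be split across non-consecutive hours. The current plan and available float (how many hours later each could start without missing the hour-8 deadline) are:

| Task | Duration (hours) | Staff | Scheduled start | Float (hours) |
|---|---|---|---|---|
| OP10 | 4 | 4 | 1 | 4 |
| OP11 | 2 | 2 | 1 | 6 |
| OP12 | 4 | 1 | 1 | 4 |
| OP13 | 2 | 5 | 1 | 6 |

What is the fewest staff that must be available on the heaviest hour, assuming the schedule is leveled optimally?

5

Early-start (OP10@1, OP11@1, OP12@1, OP13@1) gives peak 12: h1:12  h2:12  h3:5  h4:5  h5:0  h6:0  h7:0  h8:0.
Shift OP11→5, OP13→7.
Schedule OP10@1, OP11@5, OP12@1, OP13@7: h1:5  h2:5  h3:5  h4:5  h5:2  h6:2  h7:5  h8:5 — peak 5.
Total staffer-hours = 34 over 8 hours ⇒ peak ≥ ⌈34/8⌉ = 5, so 5 is optimal.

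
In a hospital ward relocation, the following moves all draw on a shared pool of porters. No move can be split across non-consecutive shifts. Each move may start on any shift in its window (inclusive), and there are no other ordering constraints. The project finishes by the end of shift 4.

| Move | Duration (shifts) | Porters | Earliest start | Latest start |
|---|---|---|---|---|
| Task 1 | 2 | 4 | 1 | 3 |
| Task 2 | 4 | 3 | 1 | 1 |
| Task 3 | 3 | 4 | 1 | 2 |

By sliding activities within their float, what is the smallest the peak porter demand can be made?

11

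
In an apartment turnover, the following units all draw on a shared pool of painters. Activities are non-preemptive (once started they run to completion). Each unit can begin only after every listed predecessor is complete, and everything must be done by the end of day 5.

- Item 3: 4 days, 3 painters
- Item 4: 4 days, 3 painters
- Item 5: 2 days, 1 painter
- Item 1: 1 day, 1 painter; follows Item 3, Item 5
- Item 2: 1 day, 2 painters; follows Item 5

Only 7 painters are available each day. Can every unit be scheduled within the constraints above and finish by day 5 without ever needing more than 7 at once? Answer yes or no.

Schedule Item 3@1, Item 4@1, Item 5@1, Item 1@5, Item 2@5: d1:7  d2:7  d3:6  d4:6  d5:3 — peak 7 ≤ 7.

yes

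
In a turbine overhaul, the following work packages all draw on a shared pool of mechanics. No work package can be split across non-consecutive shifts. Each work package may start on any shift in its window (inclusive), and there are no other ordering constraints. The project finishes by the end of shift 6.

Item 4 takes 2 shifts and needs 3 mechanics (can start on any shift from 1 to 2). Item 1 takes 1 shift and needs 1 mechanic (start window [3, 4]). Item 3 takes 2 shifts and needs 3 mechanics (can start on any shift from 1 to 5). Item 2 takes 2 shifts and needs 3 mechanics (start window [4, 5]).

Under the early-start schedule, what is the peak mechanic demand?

6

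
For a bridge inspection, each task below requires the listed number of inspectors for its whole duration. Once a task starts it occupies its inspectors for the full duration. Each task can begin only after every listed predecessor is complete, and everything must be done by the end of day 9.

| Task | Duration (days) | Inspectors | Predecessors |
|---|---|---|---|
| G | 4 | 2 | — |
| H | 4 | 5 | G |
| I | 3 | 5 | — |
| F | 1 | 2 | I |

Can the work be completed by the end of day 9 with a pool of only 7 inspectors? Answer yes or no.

Schedule G@1, H@5, I@1, F@4: d1:7  d2:7  d3:7  d4:4  d5:5  d6:5  d7:5  d8:5  d9:0 — peak 7 ≤ 7.

yes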